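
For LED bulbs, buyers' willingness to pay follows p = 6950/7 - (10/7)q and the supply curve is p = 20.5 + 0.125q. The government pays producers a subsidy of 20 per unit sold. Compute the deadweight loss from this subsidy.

Deadweight loss = 11200/87

Pre-subsidy: 6950/7 - (10/7)q = 20.5 + 0.125q gives q* = 54452/87 and p* = 8590/87.
With the subsidy, sellers receive ps = pb + 20 for each unit, where pb is the price buyers pay.
On the curves, pb = 6950/7 - (10/7)q and ps = 20.5 + 0.125q; the wedge ps − pb = 20 gives 20.5 + 0.125q − (6950/7 - (10/7)q) = 20, so q' = 18524/29.
Then pb = 6950/7 − (10/7)·(18524/29) = 2330/29 and ps = 20.5 + 0.125·(18524/29) = 2910/29.
The subsidy expands output by 18524/29 − 54452/87 = 1120/87 past the efficient level; on those units the gap between marginal cost and willingness to pay runs from 0 up to 20.
DWL = ½ × 20 × 1120/87 = 11200/87.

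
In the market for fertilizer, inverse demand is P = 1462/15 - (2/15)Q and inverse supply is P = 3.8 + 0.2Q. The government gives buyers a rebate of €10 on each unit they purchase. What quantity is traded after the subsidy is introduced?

Pre-subsidy: 1462/15 - (2/15)Q = 3.8 + 0.2Q gives Q* = 281 and P* = 60.
With the rebate, buyers effectively pay Pb = Ps − 10, where Ps is the price sellers receive.
On the curves, Pb = 1462/15 - (2/15)Q and Ps = 3.8 + 0.2Q; the wedge Ps − Pb = 10 gives 3.8 + 0.2Q − (1462/15 - (2/15)Q) = 10, so Q' = 311.
Then Pb = 1462/15 − (2/15)·311 = 56 and Ps = 3.8 + 0.2·311 = 66.

Q' = 311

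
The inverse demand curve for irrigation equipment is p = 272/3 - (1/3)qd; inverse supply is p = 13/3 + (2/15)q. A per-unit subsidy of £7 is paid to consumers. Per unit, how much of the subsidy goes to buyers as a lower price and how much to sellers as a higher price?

Buyers gain £5 per unit; sellers gain £2 per unit

Pre-subsidy: 272/3 - (1/3)q = 13/3 + (2/15)q gives q* = 185 and p* = 29.
With the rebate, buyers effectively pay pb = ps − 7, where ps is the price sellers receive.
On the curves, pb = 272/3 - (1/3)q and ps = 13/3 + (2/15)q; the wedge ps − pb = 7 gives 13/3 + (2/15)q − (272/3 - (1/3)q) = 7, so q' = 200.
Then pb = 272/3 − (1/3)·200 = 24 and ps = 13/3 + (2/15)·200 = 31.
Buyers' price falls by p* − pb = 29 − 24 = 5; sellers' price rises by ps − p* = 31 − 29 = 2.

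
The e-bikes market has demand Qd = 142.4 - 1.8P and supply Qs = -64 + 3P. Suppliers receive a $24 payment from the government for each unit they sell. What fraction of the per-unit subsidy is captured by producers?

Producer share = 0.375

Pre-subsidy: 142.4 - 1.8P = -64 + 3P gives P* = 43, Q* = 65.
With the subsidy, sellers receive Ps = Pb + 24 for each unit, where Pb is the price buyers pay.
Supply in terms of Pb becomes Qs = -64 + 3(Pb + 24) = 8 + 3Pb. Setting this equal to demand: 142.4 - 1.8Pb = 8 + 3Pb, so Pb = 28.
Sellers receive Ps = 28 + 24 = 52; Q' = 142.4 − 1.8·28 = 92.
Buyers' price falls by P* − Pb = 43 − 28 = 15; sellers' price rises by Ps − P* = 52 − 43 = 9.
So producers capture 9/24 = 0.375 of each unit of subsidy.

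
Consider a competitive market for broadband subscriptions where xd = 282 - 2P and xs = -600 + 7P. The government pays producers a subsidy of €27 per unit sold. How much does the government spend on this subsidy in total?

Government cost = €3456

Pre-subsidy: 282 - 2P = -600 + 7P gives P* = 98, x* = 86.
With the subsidy, sellers receive Ps = Pb + 27 for each unit, where Pb is the price buyers pay.
Supply in terms of Pb becomes xs = -600 + 7(Pb + 27) = -411 + 7Pb. Setting this equal to demand: 282 - 2Pb = -411 + 7Pb, so Pb = 77.
Sellers receive Ps = 77 + 27 = 104; x' = 282 − 2·77 = 128.
Government outlay = subsidy × quantity = 27 × 128 = 3456.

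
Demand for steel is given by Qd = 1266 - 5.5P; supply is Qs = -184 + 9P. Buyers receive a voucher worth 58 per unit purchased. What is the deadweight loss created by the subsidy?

Pre-subsidy: 1266 - 5.5P = -184 + 9P gives P* = 100, Q* = 716.
With the rebate, buyers effectively pay Pb = Ps − 58, where Ps is the price sellers receive.
Demand in terms of Ps becomes Qd = 1266 − 5.5(Ps − 58) = 1585 - 5.5Ps. Setting this equal to supply: 1585 - 5.5Ps = -184 + 9Ps, so Ps = 122.
Buyers pay Pb = 122 − 58 = 64; Q' = -184 + 9·122 = 914.
The subsidy expands output by 914 − 716 = 198 past the efficient level; on those units the gap between marginal cost and willingness to pay runs from 0 up to 58.
DWL = ½ × 58 × 198 = 5742.

Deadweight loss = 5742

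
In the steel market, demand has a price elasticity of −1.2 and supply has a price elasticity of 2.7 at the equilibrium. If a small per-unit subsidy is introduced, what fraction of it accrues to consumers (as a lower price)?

Consumer share = 9/13

For a small subsidy around the equilibrium, the benefit split depends on the relative slopes, which at a point are proportional to the elasticities.
Buyer share = εs/(εs + |εd|) = 2.7/(2.7 + 1.2) = 9/13; seller share = |εd|/(εs + |εd|) = 4/13.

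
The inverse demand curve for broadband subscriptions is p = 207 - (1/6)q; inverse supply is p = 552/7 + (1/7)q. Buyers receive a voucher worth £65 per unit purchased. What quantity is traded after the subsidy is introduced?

q' = 624

Pre-subsidy: 207 - (1/6)q = 552/7 + (1/7)q gives q* = 414 and p* = 138.
With the rebate, buyers effectively pay pb = ps − 65, where ps is the price sellers receive.
On the curves, pb = 207 - (1/6)q and ps = 552/7 + (1/7)q; the wedge ps − pb = 65 gives 552/7 + (1/7)q − (207 - (1/6)q) = 65, so q' = 624.
Then pb = 207 − (1/6)·624 = 103 and ps = 552/7 + (1/7)·624 = 168.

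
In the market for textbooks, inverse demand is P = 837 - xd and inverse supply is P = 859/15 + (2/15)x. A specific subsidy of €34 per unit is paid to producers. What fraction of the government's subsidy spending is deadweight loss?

Pre-subsidy: 837 - x = 859/15 + (2/15)x gives x* = 688 and P* = 149.
With the subsidy, sellers receive Ps = Pb + 34 for each unit, where Pb is the price buyers pay.
On the curves, Pb = 837 - x and Ps = 859/15 + (2/15)x; the wedge Ps − Pb = 34 gives 859/15 + (2/15)x − (837 - x) = 34, so x' = 718.
Then Pb = 837 − 1·718 = 119 and Ps = 859/15 + (2/15)·718 = 153.
ΔCS = ½(688 + 718)(149 − 119) = 21090; ΔPS = ½(688 + 718)(153 − 149) = 2812.
Government spending = 34 × 718 = 24412.
DWL = ½ × 34 × (718 − 688) = 510; fraction = 510 / 24412 = 15/718.

DWL / government spending = 15/718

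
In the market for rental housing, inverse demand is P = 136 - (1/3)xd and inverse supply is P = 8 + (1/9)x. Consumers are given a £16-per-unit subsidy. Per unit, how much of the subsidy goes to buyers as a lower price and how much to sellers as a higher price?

Pre-subsidy: 136 - (1/3)x = 8 + (1/9)x gives x* = 288 and P* = 40.
With the rebate, buyers effectively pay Pb = Ps − 16, where Ps is the price sellers receive.
On the curves, Pb = 136 - (1/3)x and Ps = 8 + (1/9)x; the wedge Ps − Pb = 16 gives 8 + (1/9)x − (136 - (1/3)x) = 16, so x' = 324.
Then Pb = 136 − (1/3)·324 = 28 and Ps = 8 + (1/9)·324 = 44.
Buyers' price falls by P* − Pb = 40 − 28 = 12; sellers' price rises by Ps − P* = 44 − 40 = 4.

Buyers gain £12 per unit; sellers gain £4 per unit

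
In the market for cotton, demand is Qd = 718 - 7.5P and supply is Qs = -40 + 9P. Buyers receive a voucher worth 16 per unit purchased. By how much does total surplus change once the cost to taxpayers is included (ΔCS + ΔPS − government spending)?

Pre-subsidy: 718 - 7.5P = -40 + 9P gives P* = 1516/33, Q* = 4108/11.
With the rebate, buyers effectively pay Pb = Ps − 16, where Ps is the price sellers receive.
Demand in terms of Ps becomes Qd = 718 − 7.5(Ps − 16) = 838 - 7.5Ps. Setting this equal to supply: 838 - 7.5Ps = -40 + 9Ps, so Ps = 1756/33.
Buyers pay Pb = 1756/33 − 16 = 1228/33; Q' = -40 + 9·(1756/33) = 4828/11.
ΔCS = ½(4108/11 + 4828/11)(1516/33 − 1228/33) = 428928/121; ΔPS = ½(4108/11 + 4828/11)(1756/33 − 1516/33) = 357440/121.
Government spending = 16 × 4828/11 = 77248/11.
Net change = 428928/121 + 357440/121 − 77248/11 = -5760/11. The loss equals the DWL triangle ½·16·720/11.

Net change in total surplus = -5760/11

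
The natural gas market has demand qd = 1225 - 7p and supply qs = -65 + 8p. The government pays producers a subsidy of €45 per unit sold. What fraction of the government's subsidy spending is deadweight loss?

Pre-subsidy: 1225 - 7p = -65 + 8p gives p* = 86, q* = 623.
With the subsidy, sellers receive ps = pb + 45 for each unit, where pb is the price buyers pay.
Supply in terms of pb becomes qs = -65 + 8(pb + 45) = 295 + 8pb. Setting this equal to demand: 1225 - 7pb = 295 + 8pb, so pb = 62.
Sellers receive ps = 62 + 45 = 107; q' = 1225 − 7·62 = 791.
ΔCS = ½(623 + 791)(86 − 62) = 16968; ΔPS = ½(623 + 791)(107 − 86) = 14847.
Government spending = 45 × 791 = 35595.
DWL = ½ × 45 × (791 − 623) = 3780; fraction = 3780 / 35595 = 12/113.

DWL / government spending = 12/113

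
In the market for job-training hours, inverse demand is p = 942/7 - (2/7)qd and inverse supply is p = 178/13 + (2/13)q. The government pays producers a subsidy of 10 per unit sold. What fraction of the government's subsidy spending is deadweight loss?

Pre-subsidy: 942/7 - (2/7)q = 178/13 + (2/13)q gives q* = 275 and p* = 56.
With the subsidy, sellers receive ps = pb + 10 for each unit, where pb is the price buyers pay.
On the curves, pb = 942/7 - (2/7)q and ps = 178/13 + (2/13)q; the wedge ps − pb = 10 gives 178/13 + (2/13)q − (942/7 - (2/7)q) = 10, so q' = 297.75.
Then pb = 942/7 − (2/7)·297.75 = 49.5 and ps = 178/13 + (2/13)·297.75 = 59.5.
ΔCS = ½(275 + 297.75)(56 − 49.5) = 1861.4375; ΔPS = ½(275 + 297.75)(59.5 − 56) = 1002.3125.
Government spending = 10 × 297.75 = 2977.5.
DWL = ½ × 10 × (297.75 − 275) = 113.75; fraction = 113.75 / 2977.5 = 91/2382.

DWL / government spending = 91/2382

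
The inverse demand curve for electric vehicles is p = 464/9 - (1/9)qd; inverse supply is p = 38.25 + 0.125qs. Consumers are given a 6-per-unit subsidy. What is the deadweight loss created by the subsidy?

Pre-subsidy: 464/9 - (1/9)q = 38.25 + 0.125q gives q* = 958/17 and p* = 770/17.
With the rebate, buyers effectively pay pb = ps − 6, where ps is the price sellers receive.
On the curves, pb = 464/9 - (1/9)q and ps = 38.25 + 0.125q; the wedge ps − pb = 6 gives 38.25 + 0.125q − (464/9 - (1/9)q) = 6, so q' = 1390/17.
Then pb = 464/9 − (1/9)·(1390/17) = 722/17 and ps = 38.25 + 0.125·(1390/17) = 824/17.
The subsidy expands output by 1390/17 − 958/17 = 432/17 past the efficient level; on those units the gap between marginal cost and willingness to pay runs from 0 up to 6.
DWL = ½ × 6 × 432/17 = 1296/17.

Deadweight loss = 1296/17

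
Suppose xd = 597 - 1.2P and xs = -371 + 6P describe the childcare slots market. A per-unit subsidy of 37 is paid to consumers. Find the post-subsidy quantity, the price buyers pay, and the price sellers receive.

Pre-subsidy: 597 - 1.2P = -371 + 6P gives P* = 1210/9, x* = 1307/3.
With the rebate, buyers effectively pay Pb = Ps − 37, where Ps is the price sellers receive.
Demand in terms of Ps becomes xd = 597 − 1.2(Ps − 37) = 641.4 - 1.2Ps. Setting this equal to supply: 641.4 - 1.2Ps = -371 + 6Ps, so Ps = 2531/18.
Buyers pay Pb = 2531/18 − 37 = 1865/18; x' = -371 + 6·(2531/18) = 1418/3.

x' = 1418/3; buyers pay 1865/18; sellers receive 2531/18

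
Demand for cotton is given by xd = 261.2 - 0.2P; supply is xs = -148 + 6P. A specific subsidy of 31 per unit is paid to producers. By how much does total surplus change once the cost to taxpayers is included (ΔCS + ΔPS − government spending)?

Pre-subsidy: 261.2 - 0.2P = -148 + 6P gives P* = 66, x* = 248.
With the subsidy, sellers receive Ps = Pb + 31 for each unit, where Pb is the price buyers pay.
Supply in terms of Pb becomes xs = -148 + 6(Pb + 31) = 38 + 6Pb. Setting this equal to demand: 261.2 - 0.2Pb = 38 + 6Pb, so Pb = 36.
Sellers receive Ps = 36 + 31 = 67; x' = 261.2 − 0.2·36 = 254.
ΔCS = ½(248 + 254)(66 − 36) = 7530; ΔPS = ½(248 + 254)(67 − 66) = 251.
Government spending = 31 × 254 = 7874.
Net change = 7530 + 251 − 7874 = -93. The loss equals the DWL triangle ½·31·6.

Net change in total surplus = -93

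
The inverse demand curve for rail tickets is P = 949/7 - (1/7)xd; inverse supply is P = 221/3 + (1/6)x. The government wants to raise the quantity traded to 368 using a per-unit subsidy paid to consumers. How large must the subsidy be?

Required subsidy s = 52 per unit

At x = 368, from the demand curve buyers pay Pb = 949/7 − (1/7)·368 = 83; from the supply curve sellers need Ps = 221/3 + (1/6)·368 = 135.
The subsidy must fill the gap: s = Ps − Pb = 135 − 83 = 52.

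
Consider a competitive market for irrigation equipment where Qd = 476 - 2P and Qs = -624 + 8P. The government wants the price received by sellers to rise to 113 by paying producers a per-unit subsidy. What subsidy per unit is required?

At a seller price of 113, quantity supplied is -624 + 8·113 = 280.
Buyers absorb 280 only when they pay Pb with 476 − 2·Pb = 280, i.e. Pb = 98.
s = Ps − Pb = 113 − 98 = 15.

Required subsidy s = 15 per unit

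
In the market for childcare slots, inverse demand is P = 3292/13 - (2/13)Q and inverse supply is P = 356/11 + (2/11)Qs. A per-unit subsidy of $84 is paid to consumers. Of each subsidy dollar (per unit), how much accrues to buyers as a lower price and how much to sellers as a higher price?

Pre-subsidy: 3292/13 - (2/13)Q = 356/11 + (2/11)Q gives Q* = 658 and P* = 152.
With the rebate, buyers effectively pay Pb = Ps − 84, where Ps is the price sellers receive.
On the curves, Pb = 3292/13 - (2/13)Q and Ps = 356/11 + (2/11)Q; the wedge Ps − Pb = 84 gives 356/11 + (2/11)Q − (3292/13 - (2/13)Q) = 84, so Q' = 908.25.
Then Pb = 3292/13 − (2/13)·908.25 = 113.5 and Ps = 356/11 + (2/11)·908.25 = 197.5.
Buyers' price falls by P* − Pb = 152 − 113.5 = 38.5; sellers' price rises by Ps − P* = 197.5 − 152 = 45.5.

Buyers gain $38.5 per unit; sellers gain $45.5 per unit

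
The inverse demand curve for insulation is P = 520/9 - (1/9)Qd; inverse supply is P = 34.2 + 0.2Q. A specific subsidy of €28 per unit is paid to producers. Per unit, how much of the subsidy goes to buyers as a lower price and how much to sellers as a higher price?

Buyers gain €10 per unit; sellers gain €18 per unit

Pre-subsidy: 520/9 - (1/9)Q = 34.2 + 0.2Q gives Q* = 1061/14 and P* = 691/14.
With the subsidy, sellers receive Ps = Pb + 28 for each unit, where Pb is the price buyers pay.
On the curves, Pb = 520/9 - (1/9)Q and Ps = 34.2 + 0.2Q; the wedge Ps − Pb = 28 gives 34.2 + 0.2Q − (520/9 - (1/9)Q) = 28, so Q' = 2321/14.
Then Pb = 520/9 − (1/9)·(2321/14) = 551/14 and Ps = 34.2 + 0.2·(2321/14) = 943/14.
Buyers' price falls by P* − Pb = 691/14 − 551/14 = 10; sellers' price rises by Ps − P* = 943/14 − 691/14 = 18.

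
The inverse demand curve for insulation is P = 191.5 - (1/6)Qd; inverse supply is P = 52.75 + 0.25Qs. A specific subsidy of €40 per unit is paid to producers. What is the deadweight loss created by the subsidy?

Deadweight loss = €1920

Pre-subsidy: 191.5 - (1/6)Q = 52.75 + 0.25Q gives Q* = 333 and P* = 136.
With the subsidy, sellers receive Ps = Pb + 40 for each unit, where Pb is the price buyers pay.
On the curves, Pb = 191.5 - (1/6)Q and Ps = 52.75 + 0.25Q; the wedge Ps − Pb = 40 gives 52.75 + 0.25Q − (191.5 - (1/6)Q) = 40, so Q' = 429.
Then Pb = 191.5 − (1/6)·429 = 120 and Ps = 52.75 + 0.25·429 = 160.
The subsidy expands output by 429 − 333 = 96 past the efficient level; on those units the gap between marginal cost and willingness to pay runs from 0 up to 40.
DWL = ½ × 40 × 96 = 1920.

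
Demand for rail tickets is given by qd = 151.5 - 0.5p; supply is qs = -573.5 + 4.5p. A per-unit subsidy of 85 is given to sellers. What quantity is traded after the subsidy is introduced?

q' = 117.25

Pre-subsidy: 151.5 - 0.5p = -573.5 + 4.5p gives p* = 145, q* = 79.
With the subsidy, sellers receive ps = pb + 85 for each unit, where pb is the price buyers pay.
Supply in terms of pb becomes qs = -573.5 + 4.5(pb + 85) = -191 + 4.5pb. Setting this equal to demand: 151.5 - 0.5pb = -191 + 4.5pb, so pb = 68.5.
Sellers receive ps = 68.5 + 85 = 153.5; q' = 151.5 − 0.5·68.5 = 117.25.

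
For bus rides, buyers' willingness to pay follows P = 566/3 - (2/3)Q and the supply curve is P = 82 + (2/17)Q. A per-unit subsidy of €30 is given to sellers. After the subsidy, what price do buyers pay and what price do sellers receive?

Pre-subsidy: 566/3 - (2/3)Q = 82 + (2/17)Q gives Q* = 136 and P* = 98.
With the subsidy, sellers receive Ps = Pb + 30 for each unit, where Pb is the price buyers pay.
On the curves, Pb = 566/3 - (2/3)Q and Ps = 82 + (2/17)Q; the wedge Ps − Pb = 30 gives 82 + (2/17)Q − (566/3 - (2/3)Q) = 30, so Q' = 174.25.
Then Pb = 566/3 − (2/3)·174.25 = 72.5 and Ps = 82 + (2/17)·174.25 = 102.5.

Buyers pay €72.5; sellers receive €102.5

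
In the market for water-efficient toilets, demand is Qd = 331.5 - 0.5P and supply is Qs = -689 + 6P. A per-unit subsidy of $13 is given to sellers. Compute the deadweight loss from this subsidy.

Pre-subsidy: 331.5 - 0.5P = -689 + 6P gives P* = 157, Q* = 253.
With the subsidy, sellers receive Ps = Pb + 13 for each unit, where Pb is the price buyers pay.
Supply in terms of Pb becomes Qs = -689 + 6(Pb + 13) = -611 + 6Pb. Setting this equal to demand: 331.5 - 0.5Pb = -611 + 6Pb, so Pb = 145.
Sellers receive Ps = 145 + 13 = 158; Q' = 331.5 − 0.5·145 = 259.
The subsidy expands output by 259 − 253 = 6 past the efficient level; on those units the gap between marginal cost and willingness to pay runs from 0 up to 13.
DWL = ½ × 13 × 6 = 39.

Deadweight loss = $39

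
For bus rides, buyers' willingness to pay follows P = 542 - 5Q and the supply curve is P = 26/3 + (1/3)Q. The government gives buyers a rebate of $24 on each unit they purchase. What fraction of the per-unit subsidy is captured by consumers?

Pre-subsidy: 542 - 5Q = 26/3 + (1/3)Q gives Q* = 100 and P* = 42.
With the rebate, buyers effectively pay Pb = Ps − 24, where Ps is the price sellers receive.
On the curves, Pb = 542 - 5Q and Ps = 26/3 + (1/3)Q; the wedge Ps − Pb = 24 gives 26/3 + (1/3)Q − (542 - 5Q) = 24, so Q' = 104.5.
Then Pb = 542 − 5·104.5 = 19.5 and Ps = 26/3 + (1/3)·104.5 = 43.5.
Buyers' price falls by P* − Pb = 42 − 19.5 = 22.5; sellers' price rises by Ps − P* = 43.5 − 42 = 1.5.
So consumers capture 22.5/24 = 0.9375 of each unit of subsidy.

Consumer share = 0.9375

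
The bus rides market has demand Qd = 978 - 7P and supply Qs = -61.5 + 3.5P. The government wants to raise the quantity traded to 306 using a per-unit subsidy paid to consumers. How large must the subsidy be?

At Q = 306, invert demand for the buyer price: Pb = (978 − 306)/7 = 96; invert supply for the seller price: Ps = (306 − (-61.5))/3.5 = 105.
The subsidy must fill the gap: s = Ps − Pb = 105 − 96 = 9.

Required subsidy s = 9 per unit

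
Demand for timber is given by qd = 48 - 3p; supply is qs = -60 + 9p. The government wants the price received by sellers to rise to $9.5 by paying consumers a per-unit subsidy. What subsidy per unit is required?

Required subsidy s = $2 per unit

At a seller price of 9.5, quantity supplied is -60 + 9·9.5 = 25.5.
Buyers absorb 25.5 only when they pay pb with 48 − 3·pb = 25.5, i.e. pb = 7.5.
s = ps − pb = 9.5 − 7.5 = 2.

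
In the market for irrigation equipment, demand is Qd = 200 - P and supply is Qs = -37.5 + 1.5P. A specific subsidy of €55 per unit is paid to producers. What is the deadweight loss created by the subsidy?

Deadweight loss = €907.5

Pre-subsidy: 200 - P = -37.5 + 1.5P gives P* = 95, Q* = 105.
With the subsidy, sellers receive Ps = Pb + 55 for each unit, where Pb is the price buyers pay.
Supply in terms of Pb becomes Qs = -37.5 + 1.5(Pb + 55) = 45 + 1.5Pb. Setting this equal to demand: 200 - Pb = 45 + 1.5Pb, so Pb = 62.
Sellers receive Ps = 62 + 55 = 117; Q' = 200 − 1·62 = 138.
The subsidy expands output by 138 − 105 = 33 past the efficient level; on those units the gap between marginal cost and willingness to pay runs from 0 up to 55.
DWL = ½ × 55 × 33 = 907.5.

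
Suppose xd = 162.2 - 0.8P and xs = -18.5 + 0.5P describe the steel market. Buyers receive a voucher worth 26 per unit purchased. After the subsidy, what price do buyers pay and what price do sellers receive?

Buyers pay 129; sellers receive 155

Pre-subsidy: 162.2 - 0.8P = -18.5 + 0.5P gives P* = 139, x* = 51.
With the rebate, buyers effectively pay Pb = Ps − 26, where Ps is the price sellers receive.
Demand in terms of Ps becomes xd = 162.2 − 0.8(Ps − 26) = 183 - 0.8Ps. Setting this equal to supply: 183 - 0.8Ps = -18.5 + 0.5Ps, so Ps = 155.
Buyers pay Pb = 155 − 26 = 129; x' = -18.5 + 0.5·155 = 59.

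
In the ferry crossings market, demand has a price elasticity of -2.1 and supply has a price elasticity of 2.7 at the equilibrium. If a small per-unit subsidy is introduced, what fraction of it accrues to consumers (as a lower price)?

Consumer share = 0.5625

For a small subsidy around the equilibrium, the benefit split depends on the relative slopes, which at a point are proportional to the elasticities.
Buyer share = εs/(εs + |εd|) = 2.7/(2.7 + 2.1) = 0.5625; seller share = |εd|/(εs + |εd|) = 0.4375.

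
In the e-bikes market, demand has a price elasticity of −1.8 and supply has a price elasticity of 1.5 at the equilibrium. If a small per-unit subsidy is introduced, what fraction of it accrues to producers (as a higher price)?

Producer share = 6/11

For a small subsidy around the equilibrium, the benefit split depends on the relative slopes, which at a point are proportional to the elasticities.
Buyer share = εs/(εs + |εd|) = 1.5/(1.5 + 1.8) = 5/11; seller share = |εd|/(εs + |εd|) = 6/11.
So producers capture 6/11 of the subsidy.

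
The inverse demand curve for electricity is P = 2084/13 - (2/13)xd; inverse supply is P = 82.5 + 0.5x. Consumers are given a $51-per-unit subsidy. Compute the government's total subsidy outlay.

Pre-subsidy: 2084/13 - (2/13)x = 82.5 + 0.5x gives x* = 119 and P* = 142.
With the rebate, buyers effectively pay Pb = Ps − 51, where Ps is the price sellers receive.
On the curves, Pb = 2084/13 - (2/13)x and Ps = 82.5 + 0.5x; the wedge Ps − Pb = 51 gives 82.5 + 0.5x − (2084/13 - (2/13)x) = 51, so x' = 197.
Then Pb = 2084/13 − (2/13)·197 = 130 and Ps = 82.5 + 0.5·197 = 181.
Government outlay = subsidy × quantity = 51 × 197 = 10047.

Government cost = $10047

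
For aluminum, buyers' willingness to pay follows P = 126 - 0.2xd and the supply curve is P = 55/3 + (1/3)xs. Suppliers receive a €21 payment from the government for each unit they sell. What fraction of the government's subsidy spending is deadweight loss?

DWL / government spending = 63/772

Pre-subsidy: 126 - 0.2x = 55/3 + (1/3)x gives x* = 201.875 and P* = 85.625.
With the subsidy, sellers receive Ps = Pb + 21 for each unit, where Pb is the price buyers pay.
On the curves, Pb = 126 - 0.2x and Ps = 55/3 + (1/3)x; the wedge Ps − Pb = 21 gives 55/3 + (1/3)x − (126 - 0.2x) = 21, so x' = 241.25.
Then Pb = 126 − 0.2·241.25 = 77.75 and Ps = 55/3 + (1/3)·241.25 = 98.75.
ΔCS = ½(201.875 + 241.25)(85.625 − 77.75) = 1744.8046875; ΔPS = ½(201.875 + 241.25)(98.75 − 85.625) = 2908.0078125.
Government spending = 21 × 241.25 = 5066.25.
DWL = ½ × 21 × (241.25 − 201.875) = 413.4375; fraction = 413.4375 / 5066.25 = 63/772.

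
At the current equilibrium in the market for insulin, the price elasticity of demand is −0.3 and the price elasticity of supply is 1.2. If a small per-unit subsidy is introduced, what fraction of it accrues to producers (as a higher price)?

Producer share = 0.2

For a small subsidy around the equilibrium, the benefit split depends on the relative slopes, which at a point are proportional to the elasticities.
Buyer share = εs/(εs + |εd|) = 1.2/(1.2 + 0.3) = 0.8; seller share = |εd|/(εs + |εd|) = 0.2.
So producers capture 0.2 of the subsidy.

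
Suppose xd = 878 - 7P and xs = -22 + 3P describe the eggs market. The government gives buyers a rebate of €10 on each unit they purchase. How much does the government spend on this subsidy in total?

Pre-subsidy: 878 - 7P = -22 + 3P gives P* = 90, x* = 248.
With the rebate, buyers effectively pay Pb = Ps − 10, where Ps is the price sellers receive.
Demand in terms of Ps becomes xd = 878 − 7(Ps − 10) = 948 - 7Ps. Setting this equal to supply: 948 - 7Ps = -22 + 3Ps, so Ps = 97.
Buyers pay Pb = 97 − 10 = 87; x' = -22 + 3·97 = 269.
Government outlay = subsidy × quantity = 10 × 269 = 2690.

Government cost = €2690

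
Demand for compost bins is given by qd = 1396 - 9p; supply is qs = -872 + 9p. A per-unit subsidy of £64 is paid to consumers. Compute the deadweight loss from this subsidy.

Deadweight loss = £9216

Pre-subsidy: 1396 - 9p = -872 + 9p gives p* = 126, q* = 262.
With the rebate, buyers effectively pay pb = ps − 64, where ps is the price sellers receive.
Demand in terms of ps becomes qd = 1396 − 9(ps − 64) = 1972 - 9ps. Setting this equal to supply: 1972 - 9ps = -872 + 9ps, so ps = 158.
Buyers pay pb = 158 − 64 = 94; q' = -872 + 9·158 = 550.
The subsidy expands output by 550 − 262 = 288 past the efficient level; on those units the gap between marginal cost and willingness to pay runs from 0 up to 64.
DWL = ½ × 64 × 288 = 9216.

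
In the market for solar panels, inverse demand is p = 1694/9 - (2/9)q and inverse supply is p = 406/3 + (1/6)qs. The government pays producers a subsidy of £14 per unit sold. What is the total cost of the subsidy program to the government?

Pre-subsidy: 1694/9 - (2/9)q = 406/3 + (1/6)q gives q* = 136 and p* = 158.
With the subsidy, sellers receive ps = pb + 14 for each unit, where pb is the price buyers pay.
On the curves, pb = 1694/9 - (2/9)q and ps = 406/3 + (1/6)q; the wedge ps − pb = 14 gives 406/3 + (1/6)q − (1694/9 - (2/9)q) = 14, so q' = 172.
Then pb = 1694/9 − (2/9)·172 = 150 and ps = 406/3 + (1/6)·172 = 164.
Government outlay = subsidy × quantity = 14 × 172 = 2408.

Government cost = £2408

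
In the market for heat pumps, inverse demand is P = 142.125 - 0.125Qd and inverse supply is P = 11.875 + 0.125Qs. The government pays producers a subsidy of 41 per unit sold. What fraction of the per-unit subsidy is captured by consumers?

Consumer share = 0.5

Pre-subsidy: 142.125 - 0.125Q = 11.875 + 0.125Q gives Q* = 521 and P* = 77.
With the subsidy, sellers receive Ps = Pb + 41 for each unit, where Pb is the price buyers pay.
On the curves, Pb = 142.125 - 0.125Q and Ps = 11.875 + 0.125Q; the wedge Ps − Pb = 41 gives 11.875 + 0.125Q − (142.125 - 0.125Q) = 41, so Q' = 685.
Then Pb = 142.125 − 0.125·685 = 56.5 and Ps = 11.875 + 0.125·685 = 97.5.
Buyers' price falls by P* − Pb = 77 − 56.5 = 20.5; sellers' price rises by Ps − P* = 97.5 − 77 = 20.5.
So consumers capture 20.5/41 = 0.5 of each unit of subsidy.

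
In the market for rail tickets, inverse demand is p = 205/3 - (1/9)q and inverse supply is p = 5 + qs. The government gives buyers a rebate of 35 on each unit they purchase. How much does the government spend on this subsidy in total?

Government cost = 3097.5

Pre-subsidy: 205/3 - (1/9)q = 5 + q gives q* = 57 and p* = 62.
With the rebate, buyers effectively pay pb = ps − 35, where ps is the price sellers receive.
On the curves, pb = 205/3 - (1/9)q and ps = 5 + q; the wedge ps − pb = 35 gives 5 + q − (205/3 - (1/9)q) = 35, so q' = 88.5.
Then pb = 205/3 − (1/9)·88.5 = 58.5 and ps = 5 + 1·88.5 = 93.5.
Government outlay = subsidy × quantity = 35 × 88.5 = 3097.5.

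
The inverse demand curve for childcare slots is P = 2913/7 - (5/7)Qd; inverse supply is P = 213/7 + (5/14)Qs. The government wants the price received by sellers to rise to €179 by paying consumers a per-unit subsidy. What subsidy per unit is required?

At a seller price of 179, quantity supplied is -85.2 + 2.8·179 = 416.
Buyers absorb 416 only when they pay Pb = 2913/7 − (5/7)·416 = 119.
s = Ps − Pb = 179 − 119 = 60.

Required subsidy s = €60 per unit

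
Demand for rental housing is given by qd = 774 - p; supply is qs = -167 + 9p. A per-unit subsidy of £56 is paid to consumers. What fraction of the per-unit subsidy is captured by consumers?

Consumer share = 0.9

Pre-subsidy: 774 - p = -167 + 9p gives p* = 94.1, q* = 679.9.
With the rebate, buyers effectively pay pb = ps − 56, where ps is the price sellers receive.
Demand in terms of ps becomes qd = 774 − 1(ps − 56) = 830 - ps. Setting this equal to supply: 830 - ps = -167 + 9ps, so ps = 99.7.
Buyers pay pb = 99.7 − 56 = 43.7; q' = -167 + 9·99.7 = 730.3.
Buyers' price falls by p* − pb = 94.1 − 43.7 = 50.4; sellers' price rises by ps − p* = 99.7 − 94.1 = 5.6.
So consumers capture 50.4/56 = 0.9 of each unit of subsidy.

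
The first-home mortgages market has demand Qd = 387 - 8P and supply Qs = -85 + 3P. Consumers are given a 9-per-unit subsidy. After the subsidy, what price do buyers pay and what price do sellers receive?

Buyers pay 445/11; sellers receive 544/11

Pre-subsidy: 387 - 8P = -85 + 3P gives P* = 472/11, Q* = 481/11.
With the rebate, buyers effectively pay Pb = Ps − 9, where Ps is the price sellers receive.
Demand in terms of Ps becomes Qd = 387 − 8(Ps − 9) = 459 - 8Ps. Setting this equal to supply: 459 - 8Ps = -85 + 3Ps, so Ps = 544/11.
Buyers pay Pb = 544/11 − 9 = 445/11; Q' = -85 + 3·(544/11) = 697/11.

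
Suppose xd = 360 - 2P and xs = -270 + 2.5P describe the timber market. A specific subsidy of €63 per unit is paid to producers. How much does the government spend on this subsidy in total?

Pre-subsidy: 360 - 2P = -270 + 2.5P gives P* = 140, x* = 80.
With the subsidy, sellers receive Ps = Pb + 63 for each unit, where Pb is the price buyers pay.
Supply in terms of Pb becomes xs = -270 + 2.5(Pb + 63) = -112.5 + 2.5Pb. Setting this equal to demand: 360 - 2Pb = -112.5 + 2.5Pb, so Pb = 105.
Sellers receive Ps = 105 + 63 = 168; x' = 360 − 2·105 = 150.
Government outlay = subsidy × quantity = 63 × 150 = 9450.

Government cost = €9450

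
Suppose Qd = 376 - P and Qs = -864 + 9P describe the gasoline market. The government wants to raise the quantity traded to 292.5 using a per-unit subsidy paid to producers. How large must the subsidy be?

At Q = 292.5, invert demand for the buyer price: Pb = (376 − 292.5)/1 = 83.5; invert supply for the seller price: Ps = (292.5 − (-864))/9 = 128.5.
The subsidy must fill the gap: s = Ps − Pb = 128.5 − 83.5 = 45.

Required subsidy s = 45 per unit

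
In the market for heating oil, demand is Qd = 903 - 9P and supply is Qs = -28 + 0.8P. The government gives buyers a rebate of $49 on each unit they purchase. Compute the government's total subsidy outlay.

Pre-subsidy: 903 - 9P = -28 + 0.8P gives P* = 95, Q* = 48.
With the rebate, buyers effectively pay Pb = Ps − 49, where Ps is the price sellers receive.
Demand in terms of Ps becomes Qd = 903 − 9(Ps − 49) = 1344 - 9Ps. Setting this equal to supply: 1344 - 9Ps = -28 + 0.8Ps, so Ps = 140.
Buyers pay Pb = 140 − 49 = 91; Q' = -28 + 0.8·140 = 84.
Government outlay = subsidy × quantity = 49 × 84 = 4116.

Government cost = $4116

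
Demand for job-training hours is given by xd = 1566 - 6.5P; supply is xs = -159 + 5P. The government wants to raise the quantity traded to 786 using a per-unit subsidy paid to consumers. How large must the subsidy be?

At x = 786, invert demand for the buyer price: Pb = (1566 − 786)/6.5 = 120; invert supply for the seller price: Ps = (786 − (-159))/5 = 189.
The subsidy must fill the gap: s = Ps − Pb = 189 − 120 = 69.

Required subsidy s = 69 per unit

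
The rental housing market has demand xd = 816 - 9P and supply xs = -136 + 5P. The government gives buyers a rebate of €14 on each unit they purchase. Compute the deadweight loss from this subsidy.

Deadweight loss = €315

Pre-subsidy: 816 - 9P = -136 + 5P gives P* = 68, x* = 204.
With the rebate, buyers effectively pay Pb = Ps − 14, where Ps is the price sellers receive.
Demand in terms of Ps becomes xd = 816 − 9(Ps − 14) = 942 - 9Ps. Setting this equal to supply: 942 - 9Ps = -136 + 5Ps, so Ps = 77.
Buyers pay Pb = 77 − 14 = 63; x' = -136 + 5·77 = 249.
The subsidy expands output by 249 − 204 = 45 past the efficient level; on those units the gap between marginal cost and willingness to pay runs from 0 up to 14.
DWL = ½ × 14 × 45 = 315.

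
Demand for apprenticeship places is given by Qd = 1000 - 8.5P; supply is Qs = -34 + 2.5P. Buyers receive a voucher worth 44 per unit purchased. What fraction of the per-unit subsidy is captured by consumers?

Consumer share = 5/22

Pre-subsidy: 1000 - 8.5P = -34 + 2.5P gives P* = 94, Q* = 201.
With the rebate, buyers effectively pay Pb = Ps − 44, where Ps is the price sellers receive.
Demand in terms of Ps becomes Qd = 1000 − 8.5(Ps − 44) = 1374 - 8.5Ps. Setting this equal to supply: 1374 - 8.5Ps = -34 + 2.5Ps, so Ps = 128.
Buyers pay Pb = 128 − 44 = 84; Q' = -34 + 2.5·128 = 286.
Buyers' price falls by P* − Pb = 94 − 84 = 10; sellers' price rises by Ps − P* = 128 − 94 = 34.
So consumers capture 10/44 = 5/22 of each unit of subsidy.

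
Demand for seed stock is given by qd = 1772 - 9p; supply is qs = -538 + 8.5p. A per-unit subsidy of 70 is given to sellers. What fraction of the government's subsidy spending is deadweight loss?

DWL / government spending = 153/890

Pre-subsidy: 1772 - 9p = -538 + 8.5p gives p* = 132, q* = 584.
With the subsidy, sellers receive ps = pb + 70 for each unit, where pb is the price buyers pay.
Supply in terms of pb becomes qs = -538 + 8.5(pb + 70) = 57 + 8.5pb. Setting this equal to demand: 1772 - 9pb = 57 + 8.5pb, so pb = 98.
Sellers receive ps = 98 + 70 = 168; q' = 1772 − 9·98 = 890.
ΔCS = ½(584 + 890)(132 − 98) = 25058; ΔPS = ½(584 + 890)(168 − 132) = 26532.
Government spending = 70 × 890 = 62300.
DWL = ½ × 70 × (890 − 584) = 10710; fraction = 10710 / 62300 = 153/890.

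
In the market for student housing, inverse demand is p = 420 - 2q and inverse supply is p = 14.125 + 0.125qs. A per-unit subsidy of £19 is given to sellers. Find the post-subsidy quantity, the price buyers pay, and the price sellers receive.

Pre-subsidy: 420 - 2q = 14.125 + 0.125q gives q* = 191 and p* = 38.
With the subsidy, sellers receive ps = pb + 19 for each unit, where pb is the price buyers pay.
On the curves, pb = 420 - 2q and ps = 14.125 + 0.125q; the wedge ps − pb = 19 gives 14.125 + 0.125q − (420 - 2q) = 19, so q' = 3399/17.
Then pb = 420 − 2·(3399/17) = 342/17 and ps = 14.125 + 0.125·(3399/17) = 665/17.

q' = 3399/17; buyers pay 342/17; sellers receive 665/17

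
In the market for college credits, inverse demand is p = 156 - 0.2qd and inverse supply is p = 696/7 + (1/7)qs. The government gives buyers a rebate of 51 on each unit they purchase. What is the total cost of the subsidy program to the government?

Government cost = 16001.25

Pre-subsidy: 156 - 0.2q = 696/7 + (1/7)q gives q* = 165 and p* = 123.
With the rebate, buyers effectively pay pb = ps − 51, where ps is the price sellers receive.
On the curves, pb = 156 - 0.2q and ps = 696/7 + (1/7)q; the wedge ps − pb = 51 gives 696/7 + (1/7)q − (156 - 0.2q) = 51, so q' = 313.75.
Then pb = 156 − 0.2·313.75 = 93.25 and ps = 696/7 + (1/7)·313.75 = 144.25.
Government outlay = subsidy × quantity = 51 × 313.75 = 16001.25.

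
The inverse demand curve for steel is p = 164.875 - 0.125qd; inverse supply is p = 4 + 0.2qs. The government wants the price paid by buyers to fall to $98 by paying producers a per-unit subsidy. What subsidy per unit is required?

Required subsidy s = $13 per unit

At a buyer price of 98, quantity demanded is 1319 − 8·98 = 535.
Sellers supply 535 only when they receive ps = 4 + 0.2·535 = 111.
s = ps − pb = 111 − 98 = 13.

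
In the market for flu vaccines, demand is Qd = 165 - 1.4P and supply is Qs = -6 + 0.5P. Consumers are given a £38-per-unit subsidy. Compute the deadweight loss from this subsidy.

Pre-subsidy: 165 - 1.4P = -6 + 0.5P gives P* = 90, Q* = 39.
With the rebate, buyers effectively pay Pb = Ps − 38, where Ps is the price sellers receive.
Demand in terms of Ps becomes Qd = 165 − 1.4(Ps − 38) = 218.2 - 1.4Ps. Setting this equal to supply: 218.2 - 1.4Ps = -6 + 0.5Ps, so Ps = 118.
Buyers pay Pb = 118 − 38 = 80; Q' = -6 + 0.5·118 = 53.
The subsidy expands output by 53 − 39 = 14 past the efficient level; on those units the gap between marginal cost and willingness to pay runs from 0 up to 38.
DWL = ½ × 38 × 14 = 266.

Deadweight loss = £266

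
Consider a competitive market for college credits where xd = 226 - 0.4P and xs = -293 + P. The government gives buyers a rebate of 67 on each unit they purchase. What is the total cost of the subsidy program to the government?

Government cost = 45426/7

Pre-subsidy: 226 - 0.4P = -293 + P gives P* = 2595/7, x* = 544/7.
With the rebate, buyers effectively pay Pb = Ps − 67, where Ps is the price sellers receive.
Demand in terms of Ps becomes xd = 226 − 0.4(Ps − 67) = 252.8 - 0.4Ps. Setting this equal to supply: 252.8 - 0.4Ps = -293 + Ps, so Ps = 2729/7.
Buyers pay Pb = 2729/7 − 67 = 2260/7; x' = -293 + 1·(2729/7) = 678/7.
Government outlay = subsidy × quantity = 67 × 678/7 = 45426/7.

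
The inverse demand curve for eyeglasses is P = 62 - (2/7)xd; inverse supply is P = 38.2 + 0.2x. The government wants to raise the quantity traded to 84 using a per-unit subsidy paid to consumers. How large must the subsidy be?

Required subsidy s = 17 per unit

At x = 84, from the demand curve buyers pay Pb = 62 − (2/7)·84 = 38; from the supply curve sellers need Ps = 38.2 + 0.2·84 = 55.
The subsidy must fill the gap: s = Ps − Pb = 55 − 38 = 17.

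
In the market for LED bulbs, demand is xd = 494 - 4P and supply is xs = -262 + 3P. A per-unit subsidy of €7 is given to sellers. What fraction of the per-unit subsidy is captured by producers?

Pre-subsidy: 494 - 4P = -262 + 3P gives P* = 108, x* = 62.
With the subsidy, sellers receive Ps = Pb + 7 for each unit, where Pb is the price buyers pay.
Supply in terms of Pb becomes xs = -262 + 3(Pb + 7) = -241 + 3Pb. Setting this equal to demand: 494 - 4Pb = -241 + 3Pb, so Pb = 105.
Sellers receive Ps = 105 + 7 = 112; x' = 494 − 4·105 = 74.
Buyers' price falls by P* − Pb = 108 − 105 = 3; sellers' price rises by Ps − P* = 112 − 108 = 4.
So producers capture 4/7 = 4/7 of each unit of subsidy.

Producer share = 4/7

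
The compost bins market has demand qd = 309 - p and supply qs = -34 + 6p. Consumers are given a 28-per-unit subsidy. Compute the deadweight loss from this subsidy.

Pre-subsidy: 309 - p = -34 + 6p gives p* = 49, q* = 260.
With the rebate, buyers effectively pay pb = ps − 28, where ps is the price sellers receive.
Demand in terms of ps becomes qd = 309 − 1(ps − 28) = 337 - ps. Setting this equal to supply: 337 - ps = -34 + 6ps, so ps = 53.
Buyers pay pb = 53 − 28 = 25; q' = -34 + 6·53 = 284.
The subsidy expands output by 284 − 260 = 24 past the efficient level; on those units the gap between marginal cost and willingness to pay runs from 0 up to 28.
DWL = ½ × 28 × 24 = 336.

Deadweight loss = 336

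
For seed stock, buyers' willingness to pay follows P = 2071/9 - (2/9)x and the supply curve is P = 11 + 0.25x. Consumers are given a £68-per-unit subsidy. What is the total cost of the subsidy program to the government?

Government cost = £41344

Pre-subsidy: 2071/9 - (2/9)x = 11 + 0.25x gives x* = 464 and P* = 127.
With the rebate, buyers effectively pay Pb = Ps − 68, where Ps is the price sellers receive.
On the curves, Pb = 2071/9 - (2/9)x and Ps = 11 + 0.25x; the wedge Ps − Pb = 68 gives 11 + 0.25x − (2071/9 - (2/9)x) = 68, so x' = 608.
Then Pb = 2071/9 − (2/9)·608 = 95 and Ps = 11 + 0.25·608 = 163.
Government outlay = subsidy × quantity = 68 × 608 = 41344.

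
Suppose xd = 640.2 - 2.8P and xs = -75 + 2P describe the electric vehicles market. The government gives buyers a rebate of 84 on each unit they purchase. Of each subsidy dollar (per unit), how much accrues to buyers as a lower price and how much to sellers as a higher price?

Pre-subsidy: 640.2 - 2.8P = -75 + 2P gives P* = 149, x* = 223.
With the rebate, buyers effectively pay Pb = Ps − 84, where Ps is the price sellers receive.
Demand in terms of Ps becomes xd = 640.2 − 2.8(Ps − 84) = 875.4 - 2.8Ps. Setting this equal to supply: 875.4 - 2.8Ps = -75 + 2Ps, so Ps = 198.
Buyers pay Pb = 198 − 84 = 114; x' = -75 + 2·198 = 321.
Buyers' price falls by P* − Pb = 149 − 114 = 35; sellers' price rises by Ps − P* = 198 − 149 = 49.

Buyers gain 35 per unit; sellers gain 49 per unit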